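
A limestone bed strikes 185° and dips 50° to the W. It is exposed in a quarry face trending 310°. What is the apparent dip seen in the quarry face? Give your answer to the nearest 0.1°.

The strike is 185° and the section trends 310°; the acute angle between them is β = 55°.
tan(apparent dip) = tan 50° · sin 55° = 0.9762
apparent dip = arctan 0.9762 = 44.31°

44.3°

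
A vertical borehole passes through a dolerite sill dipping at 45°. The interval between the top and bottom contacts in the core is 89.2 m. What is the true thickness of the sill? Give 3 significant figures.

63.1 m

True thickness t = h · cos(dip) = 89.2 × cos 45°
t = 89.2 × 0.7071 = 63.074 m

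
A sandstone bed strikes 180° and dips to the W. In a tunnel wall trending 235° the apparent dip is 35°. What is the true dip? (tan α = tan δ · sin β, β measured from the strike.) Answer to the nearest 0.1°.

40.5°

β = acute angle between strike 180° and section 235° = 55°.
tan δ = tan α / sin β = tan 35° / sin 55° = 0.7002 / 0.8192 = 0.8548
true dip = arctan 0.8548 = 40.52°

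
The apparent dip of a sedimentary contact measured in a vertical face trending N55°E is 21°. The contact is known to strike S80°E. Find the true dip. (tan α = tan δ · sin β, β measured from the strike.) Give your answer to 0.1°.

28.5°

The section is 45° from the strike.
tan(true dip) = tan 21° / sin 45° = 0.5429
δ = arctan(0.5429) = 28.50°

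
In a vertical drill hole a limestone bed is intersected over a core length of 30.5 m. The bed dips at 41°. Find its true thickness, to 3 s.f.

23.0 m

True thickness t = h · cos(dip) = 30.5 × cos 41°
t = 30.5 × 0.7547 = 23.019 m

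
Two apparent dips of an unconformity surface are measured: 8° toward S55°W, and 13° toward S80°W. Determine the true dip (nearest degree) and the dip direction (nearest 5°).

Represent each trace as a vector plunging at its apparent dip toward its trend (east-north-up frame): v₁ = (-0.811, -0.568, -0.139), v₂ = (-0.960, -0.169, -0.225).
n = v₁ × v₂ = (-0.104, 0.049, 0.408) (taken with n_z > 0).
tan δ = √(n_x²+n_y²)/n_z = 0.115/0.408, so δ = 15.8°.
The horizontal component of n points toward azimuth atan2(n_x, n_y) = 295°, the dip direction.

true dip 16°, dip direction 295°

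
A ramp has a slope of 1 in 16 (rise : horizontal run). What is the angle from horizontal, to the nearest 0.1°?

tan θ = 1/16 = 0.0625
θ = arctan(0.0625) = 3.58°

3.6°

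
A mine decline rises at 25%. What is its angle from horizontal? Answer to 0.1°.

tan θ = 25/100 = 0.2500
θ = arctan(0.2500) = 14.04°

14.0°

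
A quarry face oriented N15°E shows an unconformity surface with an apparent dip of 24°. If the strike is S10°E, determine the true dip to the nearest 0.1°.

46.5°

The section is 25° from the strike.
tan(true dip) = tan 24° / sin 25° = 1.0535
δ = arctan(1.0535) = 46.49°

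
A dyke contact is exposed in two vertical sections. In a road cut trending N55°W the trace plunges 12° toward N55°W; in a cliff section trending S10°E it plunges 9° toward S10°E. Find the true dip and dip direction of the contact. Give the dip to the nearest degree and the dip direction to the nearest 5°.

true dip 26°, dip direction 240°

Each apparent-dip line lies in the plane. As unit vectors (x east, y north, z up), v₁ plunges 12°→N55°W and v₂ plunges 9°→S10°E.
The plane normal is n = v₁ × v₂ ∝ (-0.290, -0.161, 0.683).
tan δ = √(n_x²+n_y²)/n_z = 0.332/0.683, so δ = 25.9°.
The horizontal component of n points toward azimuth atan2(n_x, n_y) = 241°, the dip direction.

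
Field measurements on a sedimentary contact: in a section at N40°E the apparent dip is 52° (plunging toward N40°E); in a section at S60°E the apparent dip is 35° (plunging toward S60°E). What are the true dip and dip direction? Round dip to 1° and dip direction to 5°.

Represent each trace as a vector plunging at its apparent dip toward its trend (east-north-up frame): v₁ = (0.396, 0.472, -0.788), v₂ = (0.709, -0.410, -0.574).
n = v₁ × v₂ = (0.593, 0.332, 0.497) (taken with n_z > 0).
True dip = arccos(n_z / |n|) = arccos(0.5899) = 53.9°.
Dip direction = atan2(0.593, 0.332) = 61° (azimuth of n's horizontal projection).

true dip 54°, dip direction 060°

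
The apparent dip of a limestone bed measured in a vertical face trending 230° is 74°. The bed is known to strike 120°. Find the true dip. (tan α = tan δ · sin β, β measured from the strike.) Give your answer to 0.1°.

The section is 70° from the strike.
tan(true dip) = tan 74° / sin 70° = 3.7112
δ = arctan(3.7112) = 74.92°

74.9°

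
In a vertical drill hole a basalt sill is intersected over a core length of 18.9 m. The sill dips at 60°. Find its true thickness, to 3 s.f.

True thickness t = h · cos(dip) = 18.9 × cos 60°
t = 18.9 × 0.5000 = 9.450 m

9.45 m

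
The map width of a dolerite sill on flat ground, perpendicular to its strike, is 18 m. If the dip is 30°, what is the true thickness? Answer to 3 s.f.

True thickness t = w · sin(dip) = 18 × sin 30°
t = 18 × 0.5000 = 9.000 m

9.00 m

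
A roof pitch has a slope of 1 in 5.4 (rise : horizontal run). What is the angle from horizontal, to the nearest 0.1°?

tan θ = 1/5.4 = 0.1852
θ = arctan(0.1852) = 10.49°

10.5°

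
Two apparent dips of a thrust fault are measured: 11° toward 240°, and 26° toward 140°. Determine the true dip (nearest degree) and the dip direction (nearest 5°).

The two traces are lines in the plane: v₁ = (sin 240°·cos 11°, cos 240°·cos 11°, −sin 11°), v₂ = (sin 140°·cos 26°, cos 140°·cos 26°, −sin 26°).
n = v₁ × v₂ = (0.084, -0.483, 0.869) (taken with n_z > 0).
Dip δ = arctan(|n_h|/n_z) = arctan(0.490/0.869) = 29.4°.
Dip direction = azimuth of (n_x, n_y) = atan2(0.084, -0.483) = 170°.

true dip 29°, dip direction 170°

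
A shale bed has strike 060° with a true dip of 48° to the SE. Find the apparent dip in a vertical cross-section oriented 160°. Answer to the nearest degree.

The strike is 060° and the section trends 160°; the acute angle between them is β = 80°.
tan α = tan 48° × sin 80° = 1.1106 × 0.9848 = 1.0937
apparent dip = arctan 1.0937 = 47.56°

48°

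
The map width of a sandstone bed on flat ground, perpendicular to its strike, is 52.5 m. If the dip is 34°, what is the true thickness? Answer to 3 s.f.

True thickness t = w · sin(dip) = 52.5 × sin 34°
t = 52.5 × 0.5592 = 29.358 m

29.4 m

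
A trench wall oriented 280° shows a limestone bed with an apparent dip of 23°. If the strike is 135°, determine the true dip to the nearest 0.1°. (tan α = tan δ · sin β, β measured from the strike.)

36.5°

The section is 35° from the strike.
tan(true dip) = tan 23° / sin 35° = 0.7400
δ = arctan(0.7400) = 36.50°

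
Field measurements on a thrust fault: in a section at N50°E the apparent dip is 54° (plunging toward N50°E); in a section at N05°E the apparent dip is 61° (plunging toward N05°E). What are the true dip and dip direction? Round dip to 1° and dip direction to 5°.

Represent each trace as a vector plunging at its apparent dip toward its trend (east-north-up frame): v₁ = (0.450, 0.378, -0.809), v₂ = (0.042, 0.483, -0.875).
n = v₁ × v₂ = (0.060, 0.360, 0.201) (taken with n_z > 0).
Dip δ = arctan(|n_h|/n_z) = arctan(0.365/0.201) = 61.1°.
Dip direction = atan2(0.060, 0.360) = 10° (azimuth of n's horizontal projection).

true dip 61°, dip direction 010°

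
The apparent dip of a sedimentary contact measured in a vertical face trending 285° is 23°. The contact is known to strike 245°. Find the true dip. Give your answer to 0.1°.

33.4°

β = acute angle between strike 245° and section 285° = 40°.
tan δ = tan α / sin β = tan 23° / sin 40° = 0.4245 / 0.6428 = 0.6604
true dip = arctan 0.6604 = 33.44°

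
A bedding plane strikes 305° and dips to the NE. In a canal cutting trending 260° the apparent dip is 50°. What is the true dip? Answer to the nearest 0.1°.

β = acute angle between strike 305° and section 260° = 45°.
tan δ = tan α / sin β = tan 50° / sin 45° = 1.1918 / 0.7071 = 1.6854
true dip = arctan 1.6854 = 59.32°

59.3°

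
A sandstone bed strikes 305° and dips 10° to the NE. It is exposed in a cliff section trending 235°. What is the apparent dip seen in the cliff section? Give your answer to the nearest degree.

The strike is 305° and the section trends 235°; the acute angle between them is β = 70°.
tan(apparent dip) = tan 10° · sin 70° = 0.1657
α = arctan(0.1657) = 9.41°

9°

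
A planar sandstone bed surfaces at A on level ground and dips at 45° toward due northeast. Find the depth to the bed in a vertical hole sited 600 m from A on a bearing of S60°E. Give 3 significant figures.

The hole lies 75° from the dip direction, so the down-dip offset is 600 × cos 75° = 155.29 m.
Depth = down-dip offset × tan(dip) = 155.29 × tan 45° = 155.29 × 1.0000
Depth = 155.29 m

155 m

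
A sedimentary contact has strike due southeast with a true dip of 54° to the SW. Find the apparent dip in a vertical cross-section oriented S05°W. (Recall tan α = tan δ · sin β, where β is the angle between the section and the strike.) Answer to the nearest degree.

47°

The strike is due southeast and the section trends S05°W; the acute angle between them is β = 50°.
tan α = tan 54° × sin 50° = 1.3764 × 0.7660 = 1.0544
α = arctan(1.0544) = 46.52°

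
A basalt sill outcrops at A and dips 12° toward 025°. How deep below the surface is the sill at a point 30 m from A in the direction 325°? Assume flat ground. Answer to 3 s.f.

3.19 m

The hole lies 60° from the dip direction, so the down-dip offset is 30 × cos 60° = 15.00 m.
Depth = down-dip offset × tan(dip) = 15.00 × tan 12° = 15.00 × 0.2126
Depth = 3.19 m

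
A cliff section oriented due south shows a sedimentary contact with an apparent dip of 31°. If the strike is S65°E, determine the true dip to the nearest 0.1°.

β = acute angle between strike S65°E and section due south = 65°.
tan(true dip) = tan 31° / sin 65° = 0.6630
true dip = arctan 0.6630 = 33.54°

33.5°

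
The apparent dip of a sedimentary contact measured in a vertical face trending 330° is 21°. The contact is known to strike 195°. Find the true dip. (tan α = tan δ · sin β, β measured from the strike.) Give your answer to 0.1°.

The section is 45° from the strike.
tan(true dip) = tan 21° / sin 45° = 0.5429
true dip = arctan 0.5429 = 28.50°

28.5°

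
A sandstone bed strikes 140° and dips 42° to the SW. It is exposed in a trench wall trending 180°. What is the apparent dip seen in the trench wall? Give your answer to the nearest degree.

Angle between strike (140°) and section (180°): β = 40°.
tan α = tan 42° × sin 40° = 0.9004 × 0.6428 = 0.5788
apparent dip = arctan 0.5788 = 30.06°

30°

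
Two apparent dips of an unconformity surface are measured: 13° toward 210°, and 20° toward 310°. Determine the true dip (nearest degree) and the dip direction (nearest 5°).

true dip 25°, dip direction 270°

Represent each trace as a vector plunging at its apparent dip toward its trend (east-north-up frame): v₁ = (-0.487, -0.844, -0.225), v₂ = (-0.720, 0.604, -0.342).
Cross product v₁ × v₂ gives the pole to the plane: n ∝ (-0.424, 0.005, 0.902).
tan δ = √(n_x²+n_y²)/n_z = 0.425/0.902, so δ = 25.2°.
Dip direction = atan2(-0.424, 0.005) = 271° (azimuth of n's horizontal projection).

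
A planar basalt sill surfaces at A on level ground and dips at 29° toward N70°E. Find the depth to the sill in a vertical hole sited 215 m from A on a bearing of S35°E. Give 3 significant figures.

The hole lies 75° from the dip direction, so the down-dip offset is 215 × cos 75° = 55.65 m.
Depth = down-dip offset × tan(dip) = 55.65 × tan 29° = 55.65 × 0.5543
Depth = 30.85 m

30.8 m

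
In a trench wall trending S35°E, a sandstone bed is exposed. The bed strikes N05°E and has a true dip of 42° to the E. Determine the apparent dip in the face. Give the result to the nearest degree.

The section lies 40° from the strike.
tan α = tan 42° × sin 40° = 0.9004 × 0.6428 = 0.5788
α = arctan(0.5788) = 30.06°

30°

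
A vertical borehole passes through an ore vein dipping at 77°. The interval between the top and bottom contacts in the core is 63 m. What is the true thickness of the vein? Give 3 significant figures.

14.2 m

True thickness t = h · cos(dip) = 63 × cos 77°
t = 63 × 0.2250 = 14.172 m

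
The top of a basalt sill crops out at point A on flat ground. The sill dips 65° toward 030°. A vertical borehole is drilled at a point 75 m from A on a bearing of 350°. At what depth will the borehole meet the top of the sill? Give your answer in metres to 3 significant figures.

The hole lies 40° from the dip direction, so the down-dip offset is 75 × cos 40° = 57.45 m.
Depth = down-dip offset × tan(dip) = 57.45 × tan 65° = 57.45 × 2.1445
Depth = 123.21 m

123 m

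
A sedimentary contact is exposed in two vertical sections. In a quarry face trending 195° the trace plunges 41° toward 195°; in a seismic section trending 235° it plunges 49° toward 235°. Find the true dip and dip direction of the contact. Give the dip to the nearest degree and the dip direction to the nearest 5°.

true dip 49°, dip direction 235°

Represent each trace as a vector plunging at its apparent dip toward its trend (east-north-up frame): v₁ = (-0.195, -0.729, -0.656), v₂ = (-0.537, -0.376, -0.755).
The plane normal is n = v₁ × v₂ ∝ (-0.303, -0.205, 0.318).
Dip δ = arctan(|n_h|/n_z) = arctan(0.366/0.318) = 49.0°.
Dip direction = atan2(-0.303, -0.205) = 236° (azimuth of n's horizontal projection).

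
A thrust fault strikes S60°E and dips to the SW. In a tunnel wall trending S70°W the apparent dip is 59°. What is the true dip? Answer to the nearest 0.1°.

The section is 50° from the strike.
tan(true dip) = tan 59° / sin 50° = 2.1726
true dip = arctan 2.1726 = 65.28°

65.3°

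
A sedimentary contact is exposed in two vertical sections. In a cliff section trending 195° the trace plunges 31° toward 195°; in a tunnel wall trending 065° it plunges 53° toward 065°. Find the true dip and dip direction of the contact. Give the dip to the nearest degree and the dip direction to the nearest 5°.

true dip 67°, dip direction 120°

The two traces are lines in the plane: v₁ = (sin 195°·cos 31°, cos 195°·cos 31°, −sin 31°), v₂ = (sin 65°·cos 53°, cos 65°·cos 53°, −sin 53°).
n = v₁ × v₂ = (0.792, -0.458, 0.395) (taken with n_z > 0).
True dip = arccos(n_z / |n|) = arccos(0.3964) = 66.6°.
Dip direction = atan2(0.792, -0.458) = 120° (azimuth of n's horizontal projection).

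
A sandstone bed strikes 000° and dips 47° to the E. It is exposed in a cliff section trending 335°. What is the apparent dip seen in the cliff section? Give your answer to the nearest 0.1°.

24.4°

The section lies 25° from the strike.
tan(apparent dip) = tan 47° · sin 25° = 0.4532
α = arctan(0.4532) = 24.38°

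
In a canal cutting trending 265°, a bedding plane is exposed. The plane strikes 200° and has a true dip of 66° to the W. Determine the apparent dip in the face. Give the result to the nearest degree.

64°

The section lies 65° from the strike.
tan(apparent dip) = tan 66° · sin 65° = 2.0356
α = arctan(2.0356) = 63.84°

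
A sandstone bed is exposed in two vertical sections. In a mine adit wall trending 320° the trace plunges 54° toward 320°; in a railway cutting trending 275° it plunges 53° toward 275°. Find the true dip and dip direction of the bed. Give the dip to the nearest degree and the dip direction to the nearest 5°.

The two traces are lines in the plane: v₁ = (sin 320°·cos 54°, cos 320°·cos 54°, −sin 54°), v₂ = (sin 275°·cos 53°, cos 275°·cos 53°, −sin 53°).
n = v₁ × v₂ = (-0.317, 0.183, 0.250) (taken with n_z > 0).
Dip δ = arctan(|n_h|/n_z) = arctan(0.366/0.250) = 55.7°.
Dip direction = azimuth of (n_x, n_y) = atan2(-0.317, 0.183) = 300°.

true dip 56°, dip direction 300°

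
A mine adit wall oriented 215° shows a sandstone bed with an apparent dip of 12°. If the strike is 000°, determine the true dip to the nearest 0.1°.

20.3°

The section is 35° from the strike.
tan(true dip) = tan 12° / sin 35° = 0.3706
δ = arctan(0.3706) = 20.33°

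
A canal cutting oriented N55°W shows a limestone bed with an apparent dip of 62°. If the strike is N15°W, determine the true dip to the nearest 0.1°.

71.1°

The section is 40° from the strike.
tan δ = tan α / sin β = tan 62° / sin 40° = 1.8807 / 0.6428 = 2.9259
true dip = arctan 2.9259 = 71.13°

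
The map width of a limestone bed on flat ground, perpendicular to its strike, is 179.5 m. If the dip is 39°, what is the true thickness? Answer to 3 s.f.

True thickness t = w · sin(dip) = 179.5 × sin 39°
t = 179.5 × 0.6293 = 112.963 m

113 m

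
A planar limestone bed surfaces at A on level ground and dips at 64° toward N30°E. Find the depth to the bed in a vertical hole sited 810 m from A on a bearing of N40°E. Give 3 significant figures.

1640 m

The hole lies 10° from the dip direction, so the down-dip offset is 810 × cos 10° = 797.69 m.
Depth = down-dip offset × tan(dip) = 797.69 × tan 64° = 797.69 × 2.0503
Depth = 1635.52 m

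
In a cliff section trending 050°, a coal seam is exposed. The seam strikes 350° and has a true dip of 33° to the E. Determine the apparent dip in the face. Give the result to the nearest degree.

Angle between strike (350°) and section (050°): β = 60°.
tan α = tan 33° × sin 60° = 0.6494 × 0.8660 = 0.5624
α = arctan(0.5624) = 29.35°

29°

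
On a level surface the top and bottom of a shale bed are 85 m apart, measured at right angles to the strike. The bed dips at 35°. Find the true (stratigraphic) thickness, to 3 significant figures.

True thickness t = w · sin(dip) = 85 × sin 35°
t = 85 × 0.5736 = 48.754 m

48.8 m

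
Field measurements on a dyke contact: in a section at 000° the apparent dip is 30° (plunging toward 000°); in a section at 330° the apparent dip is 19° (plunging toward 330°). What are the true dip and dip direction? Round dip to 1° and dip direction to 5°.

Each apparent-dip line lies in the plane. As unit vectors (x east, y north, z up), v₁ plunges 30°→000° and v₂ plunges 19°→330°.
Cross product v₁ × v₂ gives the pole to the plane: n ∝ (0.127, 0.236, 0.409).
tan δ = √(n_x²+n_y²)/n_z = 0.269/0.409, so δ = 33.3°.
Dip direction = azimuth of (n_x, n_y) = atan2(0.127, 0.236) = 28°.

true dip 33°, dip direction 030°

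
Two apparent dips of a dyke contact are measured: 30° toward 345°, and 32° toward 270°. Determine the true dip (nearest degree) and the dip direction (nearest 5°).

true dip 37°, dip direction 305°

Represent each trace as a vector plunging at its apparent dip toward its trend (east-north-up frame): v₁ = (-0.224, 0.837, -0.500), v₂ = (-0.848, -0.000, -0.530).
The plane normal is n = v₁ × v₂ ∝ (-0.443, 0.305, 0.709).
Dip δ = arctan(|n_h|/n_z) = arctan(0.538/0.709) = 37.2°.
Dip direction = atan2(-0.443, 0.305) = 305° (azimuth of n's horizontal projection).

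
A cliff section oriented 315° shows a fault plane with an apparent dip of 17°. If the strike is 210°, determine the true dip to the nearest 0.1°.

The section is 75° from the strike.
tan(true dip) = tan 17° / sin 75° = 0.3165
true dip = arctan 0.3165 = 17.56°

17.6°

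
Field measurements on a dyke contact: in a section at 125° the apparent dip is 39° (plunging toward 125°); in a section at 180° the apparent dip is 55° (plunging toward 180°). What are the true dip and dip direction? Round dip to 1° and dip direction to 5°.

The two traces are lines in the plane: v₁ = (sin 125°·cos 39°, cos 125°·cos 39°, −sin 39°), v₂ = (sin 180°·cos 55°, cos 180°·cos 55°, −sin 55°).
Cross product v₁ × v₂ gives the pole to the plane: n ∝ (-0.004, -0.521, 0.365).
tan δ = √(n_x²+n_y²)/n_z = 0.521/0.365, so δ = 55.0°.
Dip direction = atan2(-0.004, -0.521) = 180° (azimuth of n's horizontal projection).

true dip 55°, dip direction 180°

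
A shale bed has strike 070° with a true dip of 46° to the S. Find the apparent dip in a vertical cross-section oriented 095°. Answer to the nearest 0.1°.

The strike is 070° and the section trends 095°; the acute angle between them is β = 25°.
tan α = tan 46° × sin 25° = 1.0355 × 0.4226 = 0.4376
apparent dip = arctan 0.4376 = 23.64°

23.6°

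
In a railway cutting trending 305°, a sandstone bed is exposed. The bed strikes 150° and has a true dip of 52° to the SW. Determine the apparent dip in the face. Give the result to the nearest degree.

The section lies 25° from the strike.
tan(apparent dip) = tan 52° · sin 25° = 0.5409
apparent dip = arctan 0.5409 = 28.41°

28°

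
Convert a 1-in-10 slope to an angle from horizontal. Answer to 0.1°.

tan θ = 1/10 = 0.1000
θ = arctan(0.1000) = 5.71°

5.7°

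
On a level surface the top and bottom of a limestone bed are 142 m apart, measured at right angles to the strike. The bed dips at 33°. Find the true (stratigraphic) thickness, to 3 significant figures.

True thickness t = w · sin(dip) = 142 × sin 33°
t = 142 × 0.5446 = 77.339 m

77.3 m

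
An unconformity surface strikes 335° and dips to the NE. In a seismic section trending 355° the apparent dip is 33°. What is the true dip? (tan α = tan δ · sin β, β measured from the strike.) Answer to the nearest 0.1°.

62.2°

β = acute angle between strike 335° and section 355° = 20°.
tan(true dip) = tan 33° / sin 20° = 1.8987
δ = arctan(1.8987) = 62.23°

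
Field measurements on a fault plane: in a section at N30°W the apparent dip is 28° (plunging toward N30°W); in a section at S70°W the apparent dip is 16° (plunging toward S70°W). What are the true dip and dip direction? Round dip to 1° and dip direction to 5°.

true dip 30°, dip direction 310°

Each apparent-dip line lies in the plane. As unit vectors (x east, y north, z up), v₁ plunges 28°→N30°W and v₂ plunges 16°→S70°W.
Cross product v₁ × v₂ gives the pole to the plane: n ∝ (-0.365, 0.302, 0.836).
True dip = arccos(n_z / |n|) = arccos(0.8698) = 29.6°.
Dip direction = azimuth of (n_x, n_y) = atan2(-0.365, 0.302) = 310°.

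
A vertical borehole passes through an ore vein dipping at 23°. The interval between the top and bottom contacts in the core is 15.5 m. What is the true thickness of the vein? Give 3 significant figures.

14.3 m

True thickness t = h · cos(dip) = 15.5 × cos 23°
t = 15.5 × 0.9205 = 14.268 m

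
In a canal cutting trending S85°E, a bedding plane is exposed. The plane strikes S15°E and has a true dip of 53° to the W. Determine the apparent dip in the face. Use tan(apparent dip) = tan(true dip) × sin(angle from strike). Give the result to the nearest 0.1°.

The section lies 70° from the strike.
tan(apparent dip) = tan 53° · sin 70° = 1.2470
α = arctan(1.2470) = 51.27°

51.3°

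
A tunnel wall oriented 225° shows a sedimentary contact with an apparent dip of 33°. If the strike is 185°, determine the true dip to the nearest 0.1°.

45.3°

The section is 40° from the strike.
tan δ = tan α / sin β = tan 33° / sin 40° = 0.6494 / 0.6428 = 1.0103
δ = arctan(1.0103) = 45.29°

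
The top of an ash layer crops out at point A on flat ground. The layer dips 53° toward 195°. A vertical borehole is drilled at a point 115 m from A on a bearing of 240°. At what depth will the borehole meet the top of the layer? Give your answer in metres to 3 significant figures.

The hole lies 45° from the dip direction, so the down-dip offset is 115 × cos 45° = 81.32 m.
Depth = down-dip offset × tan(dip) = 81.32 × tan 53° = 81.32 × 1.3270
Depth = 107.91 m

108 m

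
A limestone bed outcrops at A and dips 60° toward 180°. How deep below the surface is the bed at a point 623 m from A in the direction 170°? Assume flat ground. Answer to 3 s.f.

The hole lies 10° from the dip direction, so the down-dip offset is 623 × cos 10° = 613.54 m.
Depth = down-dip offset × tan(dip) = 613.54 × tan 60° = 613.54 × 1.7321
Depth = 1062.67 m

1060 m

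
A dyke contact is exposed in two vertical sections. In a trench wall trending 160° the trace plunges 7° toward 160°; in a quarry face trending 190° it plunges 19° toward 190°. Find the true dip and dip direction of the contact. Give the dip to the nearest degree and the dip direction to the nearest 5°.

true dip 26°, dip direction 235°

The two traces are lines in the plane: v₁ = (sin 160°·cos 7°, cos 160°·cos 7°, −sin 7°), v₂ = (sin 190°·cos 19°, cos 190°·cos 19°, −sin 19°).
n = v₁ × v₂ = (-0.190, -0.131, 0.469) (taken with n_z > 0).
True dip = arccos(n_z / |n|) = arccos(0.8974) = 26.2°.
Dip direction = atan2(-0.190, -0.131) = 236° (azimuth of n's horizontal projection).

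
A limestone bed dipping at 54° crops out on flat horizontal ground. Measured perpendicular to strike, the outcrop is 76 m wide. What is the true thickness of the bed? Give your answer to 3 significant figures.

True thickness t = w · sin(dip) = 76 × sin 54°
t = 76 × 0.8090 = 61.485 m

61.5 m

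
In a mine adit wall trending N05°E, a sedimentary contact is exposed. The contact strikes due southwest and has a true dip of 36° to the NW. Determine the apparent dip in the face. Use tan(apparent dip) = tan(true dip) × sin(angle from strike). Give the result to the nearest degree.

25°

The section lies 40° from the strike.
tan(apparent dip) = tan 36° · sin 40° = 0.4670
apparent dip = arctan 0.4670 = 25.03°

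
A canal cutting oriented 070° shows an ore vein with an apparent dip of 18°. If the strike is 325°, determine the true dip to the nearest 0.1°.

The section is 75° from the strike.
tan(true dip) = tan 18° / sin 75° = 0.3364
true dip = arctan 0.3364 = 18.59°

18.6°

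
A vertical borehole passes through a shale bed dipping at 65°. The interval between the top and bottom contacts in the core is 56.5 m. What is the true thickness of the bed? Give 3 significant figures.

23.9 m

True thickness t = h · cos(dip) = 56.5 × cos 65°
t = 56.5 × 0.4226 = 23.878 m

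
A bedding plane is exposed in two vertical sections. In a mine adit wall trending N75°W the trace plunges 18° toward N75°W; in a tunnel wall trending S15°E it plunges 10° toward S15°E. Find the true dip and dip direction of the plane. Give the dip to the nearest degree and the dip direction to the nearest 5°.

Each apparent-dip line lies in the plane. As unit vectors (x east, y north, z up), v₁ plunges 18°→N75°W and v₂ plunges 10°→S15°E.
The plane normal is n = v₁ × v₂ ∝ (-0.337, -0.238, 0.811).
tan δ = √(n_x²+n_y²)/n_z = 0.412/0.811, so δ = 27.0°.
Dip direction = azimuth of (n_x, n_y) = atan2(-0.337, -0.238) = 235°.

true dip 27°, dip direction 235°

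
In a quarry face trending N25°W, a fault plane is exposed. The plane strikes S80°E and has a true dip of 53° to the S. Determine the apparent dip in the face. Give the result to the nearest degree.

47°

The section lies 55° from the strike.
tan α = tan 53° × sin 55° = 1.3270 × 0.8192 = 1.0871
α = arctan(1.0871) = 47.39°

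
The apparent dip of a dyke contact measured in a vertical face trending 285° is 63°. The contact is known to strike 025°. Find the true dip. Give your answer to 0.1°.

63.4°

The section is 80° from the strike.
tan(true dip) = tan 63° / sin 80° = 1.9929
δ = arctan(1.9929) = 63.35°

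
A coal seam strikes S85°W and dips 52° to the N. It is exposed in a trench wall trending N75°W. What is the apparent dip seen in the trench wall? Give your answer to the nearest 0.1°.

23.6°

The strike is S85°W and the section trends N75°W; the acute angle between them is β = 20°.
tan α = tan 52° × sin 20° = 1.2799 × 0.3420 = 0.4378
α = arctan(0.4378) = 23.64°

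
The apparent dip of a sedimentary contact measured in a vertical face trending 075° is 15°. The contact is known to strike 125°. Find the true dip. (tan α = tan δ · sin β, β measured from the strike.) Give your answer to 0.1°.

β = acute angle between strike 125° and section 075° = 50°.
tan δ = tan α / sin β = tan 15° / sin 50° = 0.2679 / 0.7660 = 0.3498
true dip = arctan 0.3498 = 19.28°

19.3°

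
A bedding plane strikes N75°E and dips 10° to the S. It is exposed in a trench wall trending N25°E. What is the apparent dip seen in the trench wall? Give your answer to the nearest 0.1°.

The strike is N75°E and the section trends N25°E; the acute angle between them is β = 50°.
tan(apparent dip) = tan 10° · sin 50° = 0.1351
α = arctan(0.1351) = 7.69°

7.7°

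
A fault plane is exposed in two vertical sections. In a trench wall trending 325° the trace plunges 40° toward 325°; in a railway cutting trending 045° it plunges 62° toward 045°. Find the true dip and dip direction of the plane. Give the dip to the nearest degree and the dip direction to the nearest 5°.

true dip 63°, dip direction 030°

The two traces are lines in the plane: v₁ = (sin 325°·cos 40°, cos 325°·cos 40°, −sin 40°), v₂ = (sin 45°·cos 62°, cos 45°·cos 62°, −sin 62°).
The plane normal is n = v₁ × v₂ ∝ (0.341, 0.601, 0.354).
Dip δ = arctan(|n_h|/n_z) = arctan(0.691/0.354) = 62.9°.
The horizontal component of n points toward azimuth atan2(n_x, n_y) = 30°, the dip direction.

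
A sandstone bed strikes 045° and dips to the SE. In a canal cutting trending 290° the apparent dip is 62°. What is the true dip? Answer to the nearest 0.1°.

β = acute angle between strike 045° and section 290° = 65°.
tan(true dip) = tan 62° / sin 65° = 2.0752
true dip = arctan 2.0752 = 64.27°

64.3°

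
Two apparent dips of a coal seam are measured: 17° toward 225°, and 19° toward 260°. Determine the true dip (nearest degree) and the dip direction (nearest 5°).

true dip 19°, dip direction 255°

Each apparent-dip line lies in the plane. As unit vectors (x east, y north, z up), v₁ plunges 17°→225° and v₂ plunges 19°→260°.
n = v₁ × v₂ = (-0.172, -0.052, 0.519) (taken with n_z > 0).
tan δ = √(n_x²+n_y²)/n_z = 0.180/0.519, so δ = 19.1°.
Dip direction = azimuth of (n_x, n_y) = atan2(-0.172, -0.052) = 253°.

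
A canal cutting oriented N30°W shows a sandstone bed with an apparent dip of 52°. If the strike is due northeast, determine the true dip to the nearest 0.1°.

β = acute angle between strike due northeast and section N30°W = 75°.
tan δ = tan α / sin β = tan 52° / sin 75° = 1.2799 / 0.9659 = 1.3251
true dip = arctan 1.3251 = 52.96°

53.0°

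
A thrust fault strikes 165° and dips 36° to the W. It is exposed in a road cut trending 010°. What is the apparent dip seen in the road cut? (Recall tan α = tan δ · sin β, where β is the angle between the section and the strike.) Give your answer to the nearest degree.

The section lies 25° from the strike.
tan α = tan 36° × sin 25° = 0.7265 × 0.4226 = 0.3071
apparent dip = arctan 0.3071 = 17.07°

17°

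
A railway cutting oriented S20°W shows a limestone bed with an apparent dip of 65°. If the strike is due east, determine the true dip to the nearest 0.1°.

66.3°

β = acute angle between strike due east and section S20°W = 70°.
tan δ = tan α / sin β = tan 65° / sin 70° = 2.1445 / 0.9397 = 2.2821
δ = arctan(2.2821) = 66.34°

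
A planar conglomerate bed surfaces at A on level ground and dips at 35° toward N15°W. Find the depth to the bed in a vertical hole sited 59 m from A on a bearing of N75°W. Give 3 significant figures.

20.7 m

The hole lies 60° from the dip direction, so the down-dip offset is 59 × cos 60° = 29.50 m.
Depth = down-dip offset × tan(dip) = 29.50 × tan 35° = 29.50 × 0.7002
Depth = 20.66 m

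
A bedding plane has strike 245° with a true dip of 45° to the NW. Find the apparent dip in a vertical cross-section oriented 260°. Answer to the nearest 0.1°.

14.5°

The strike is 245° and the section trends 260°; the acute angle between them is β = 15°.
tan α = tan 45° × sin 15° = 1.0000 × 0.2588 = 0.2588
α = arctan(0.2588) = 14.51°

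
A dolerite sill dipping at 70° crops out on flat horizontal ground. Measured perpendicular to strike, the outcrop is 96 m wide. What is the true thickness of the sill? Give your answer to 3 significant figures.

True thickness t = w · sin(dip) = 96 × sin 70°
t = 96 × 0.9397 = 90.210 m

90.2 m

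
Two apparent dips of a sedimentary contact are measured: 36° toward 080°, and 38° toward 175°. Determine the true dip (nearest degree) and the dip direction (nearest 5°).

true dip 48°, dip direction 130°

Each apparent-dip line lies in the plane. As unit vectors (x east, y north, z up), v₁ plunges 36°→080° and v₂ plunges 38°→175°.
Cross product v₁ × v₂ gives the pole to the plane: n ∝ (0.548, -0.450, 0.635).
True dip = arccos(n_z / |n|) = arccos(0.6672) = 48.2°.
Dip direction = azimuth of (n_x, n_y) = atan2(0.548, -0.450) = 129°.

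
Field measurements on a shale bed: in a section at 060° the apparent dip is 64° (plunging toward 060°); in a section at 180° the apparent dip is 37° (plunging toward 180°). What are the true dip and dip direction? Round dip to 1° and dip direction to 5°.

The two traces are lines in the plane: v₁ = (sin 60°·cos 64°, cos 60°·cos 64°, −sin 64°), v₂ = (sin 180°·cos 37°, cos 180°·cos 37°, −sin 37°).
Cross product v₁ × v₂ gives the pole to the plane: n ∝ (0.850, -0.228, 0.303).
Dip δ = arctan(|n_h|/n_z) = arctan(0.880/0.303) = 71.0°.
Dip direction = atan2(0.850, -0.228) = 105° (azimuth of n's horizontal projection).

true dip 71°, dip direction 105°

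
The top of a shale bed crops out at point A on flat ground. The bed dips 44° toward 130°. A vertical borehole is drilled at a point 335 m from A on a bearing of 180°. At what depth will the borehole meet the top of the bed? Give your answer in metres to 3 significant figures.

The hole lies 50° from the dip direction, so the down-dip offset is 335 × cos 50° = 215.33 m.
Depth = down-dip offset × tan(dip) = 215.33 × tan 44° = 215.33 × 0.9657
Depth = 207.95 m

208 m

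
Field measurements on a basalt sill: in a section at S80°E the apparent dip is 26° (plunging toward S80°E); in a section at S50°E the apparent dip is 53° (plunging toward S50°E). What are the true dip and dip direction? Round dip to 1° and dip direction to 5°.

true dip 62°, dip direction 175°

Each apparent-dip line lies in the plane. As unit vectors (x east, y north, z up), v₁ plunges 26°→S80°E and v₂ plunges 53°→S50°E.
The plane normal is n = v₁ × v₂ ∝ (0.045, -0.505, 0.270).
True dip = arccos(n_z / |n|) = arccos(0.4708) = 61.9°.
Dip direction = azimuth of (n_x, n_y) = atan2(0.045, -0.505) = 175°.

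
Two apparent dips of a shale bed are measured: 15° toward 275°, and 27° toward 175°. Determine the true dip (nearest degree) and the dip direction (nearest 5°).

The two traces are lines in the plane: v₁ = (sin 275°·cos 15°, cos 275°·cos 15°, −sin 15°), v₂ = (sin 175°·cos 27°, cos 175°·cos 27°, −sin 27°).
n = v₁ × v₂ = (-0.268, -0.457, 0.848) (taken with n_z > 0).
Dip δ = arctan(|n_h|/n_z) = arctan(0.530/0.848) = 32.0°.
Dip direction = atan2(-0.268, -0.457) = 210° (azimuth of n's horizontal projection).

true dip 32°, dip direction 210°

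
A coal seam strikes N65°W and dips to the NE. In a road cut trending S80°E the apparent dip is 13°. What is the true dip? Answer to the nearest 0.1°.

The section is 15° from the strike.
tan(true dip) = tan 13° / sin 15° = 0.8920
true dip = arctan 0.8920 = 41.73°

41.7°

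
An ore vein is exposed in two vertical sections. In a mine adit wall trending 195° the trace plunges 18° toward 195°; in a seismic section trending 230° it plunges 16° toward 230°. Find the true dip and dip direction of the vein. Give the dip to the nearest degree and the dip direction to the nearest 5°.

The two traces are lines in the plane: v₁ = (sin 195°·cos 18°, cos 195°·cos 18°, −sin 18°), v₂ = (sin 230°·cos 16°, cos 230°·cos 16°, −sin 16°).
The plane normal is n = v₁ × v₂ ∝ (-0.062, -0.160, 0.524).
True dip = arccos(n_z / |n|) = arccos(0.9505) = 18.1°.
Dip direction = atan2(-0.062, -0.160) = 201° (azimuth of n's horizontal projection).

true dip 18°, dip direction 200°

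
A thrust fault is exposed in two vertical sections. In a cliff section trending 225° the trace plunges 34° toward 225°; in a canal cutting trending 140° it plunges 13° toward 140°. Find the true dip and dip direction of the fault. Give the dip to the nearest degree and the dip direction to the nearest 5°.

true dip 35°, dip direction 210°

Each apparent-dip line lies in the plane. As unit vectors (x east, y north, z up), v₁ plunges 34°→225° and v₂ plunges 13°→140°.
Cross product v₁ × v₂ gives the pole to the plane: n ∝ (-0.286, -0.482, 0.805).
True dip = arccos(n_z / |n|) = arccos(0.8207) = 34.8°.
The horizontal component of n points toward azimuth atan2(n_x, n_y) = 211°, the dip direction.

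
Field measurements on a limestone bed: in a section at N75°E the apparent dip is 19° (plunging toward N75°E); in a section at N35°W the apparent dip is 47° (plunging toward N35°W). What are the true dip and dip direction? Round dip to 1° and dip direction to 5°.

true dip 53°, dip direction 000°

Represent each trace as a vector plunging at its apparent dip toward its trend (east-north-up frame): v₁ = (0.913, 0.245, -0.326), v₂ = (-0.391, 0.559, -0.731).
n = v₁ × v₂ = (0.003, 0.795, 0.606) (taken with n_z > 0).
True dip = arccos(n_z / |n|) = arccos(0.6060) = 52.7°.
Dip direction = atan2(0.003, 0.795) = 0° (azimuth of n's horizontal projection).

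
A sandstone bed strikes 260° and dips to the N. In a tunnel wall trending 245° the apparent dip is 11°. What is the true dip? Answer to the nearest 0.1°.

The section is 15° from the strike.
tan δ = tan α / sin β = tan 11° / sin 15° = 0.1944 / 0.2588 = 0.7510
true dip = arctan 0.7510 = 36.91°

36.9°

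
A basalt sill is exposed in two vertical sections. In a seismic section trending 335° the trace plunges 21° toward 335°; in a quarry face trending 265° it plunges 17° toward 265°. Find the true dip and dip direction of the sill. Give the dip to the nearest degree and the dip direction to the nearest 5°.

true dip 23°, dip direction 310°

Each apparent-dip line lies in the plane. As unit vectors (x east, y north, z up), v₁ plunges 21°→335° and v₂ plunges 17°→265°.
Cross product v₁ × v₂ gives the pole to the plane: n ∝ (-0.277, 0.226, 0.839).
Dip δ = arctan(|n_h|/n_z) = arctan(0.358/0.839) = 23.1°.
Dip direction = azimuth of (n_x, n_y) = atan2(-0.277, 0.226) = 309°.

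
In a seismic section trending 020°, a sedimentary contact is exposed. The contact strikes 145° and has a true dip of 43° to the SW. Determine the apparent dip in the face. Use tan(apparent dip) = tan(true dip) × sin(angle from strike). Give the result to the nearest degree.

Angle between strike (145°) and section (020°): β = 55°.
tan(apparent dip) = tan 43° · sin 55° = 0.7639
α = arctan(0.7639) = 37.38°

37°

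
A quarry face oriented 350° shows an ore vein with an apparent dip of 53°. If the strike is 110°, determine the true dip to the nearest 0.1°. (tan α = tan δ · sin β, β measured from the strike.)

56.9°

β = acute angle between strike 110° and section 350° = 60°.
tan(true dip) = tan 53° / sin 60° = 1.5323
δ = arctan(1.5323) = 56.87°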